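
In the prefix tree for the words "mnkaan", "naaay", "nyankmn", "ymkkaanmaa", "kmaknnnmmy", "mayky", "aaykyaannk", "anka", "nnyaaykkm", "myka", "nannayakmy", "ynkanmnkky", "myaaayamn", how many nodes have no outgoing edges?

A leaf is a node with no children — equivalently, the end of a word that is not a proper prefix of any other stored word.
Those words: "aaykyaannk", "anka", "kmaknnnmmy", "mayky", "mnkaan", "myaaayamn", "myka", "naaay", "nannayakmy", "nnyaaykkm", "nyankmn", "ymkkaanmaa", "ynkanmnkky"
Leaf count: 13

13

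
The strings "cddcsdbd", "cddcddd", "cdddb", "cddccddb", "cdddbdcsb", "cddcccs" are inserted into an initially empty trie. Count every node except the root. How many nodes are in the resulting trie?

23

Insert word by word; a character creates a node only if that edge doesn't already exist:
  "cddcsdbd" → 8 new (c, d, d, c, s, d, b, d)
  "cddcddd" → prefix "cddc" already present; 3 new (d, d, d)
  "cdddb" → prefix "cdd" already present; 2 new (d, b)
  "cddccddb" → prefix "cddc" already present; 4 new (c, d, d, b)
  "cdddbdcsb" → prefix "cdddb" already present; 4 new (d, c, s, b)
  "cddcccs" → prefix "cddcc" already present; 2 new (c, s)
Total nodes = 8 + 3 + 2 + 4 + 4 + 2 = 23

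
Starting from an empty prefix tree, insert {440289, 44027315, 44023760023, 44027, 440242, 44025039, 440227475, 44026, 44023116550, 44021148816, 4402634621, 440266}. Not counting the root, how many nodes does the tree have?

48

Trace insertions, counting only characters that open a new branch:
  "440289" → 6 new (4, 4, 0, 2, 8, 9)
  "44027315" → prefix "4402" already present; 4 new (7, 3, 1, 5)
  "44023760023" → prefix "4402" already present; 7 new (3, 7, 6, 0, 0, 2, 3)
  "44027" → prefix "44027" already present; 0 new (none)
  "440242" → prefix "4402" already present; 2 new (4, 2)
  "44025039" → prefix "4402" already present; 4 new (5, 0, 3, 9)
  "440227475" → prefix "4402" already present; 5 new (2, 7, 4, 7, 5)
  "44026" → prefix "4402" already present; 1 new (6)
  "44023116550" → prefix "44023" already present; 6 new (1, 1, 6, 5, 5, 0)
  "44021148816" → prefix "4402" already present; 7 new (1, 1, 4, 8, 8, 1, 6)
  "4402634621" → prefix "44026" already present; 5 new (3, 4, 6, 2, 1)
  "440266" → prefix "44026" already present; 1 new (6)
Total nodes = 6 + 4 + 7 + 0 + 2 + 4 + 5 + 1 + 6 + 7 + 5 + 1 = 48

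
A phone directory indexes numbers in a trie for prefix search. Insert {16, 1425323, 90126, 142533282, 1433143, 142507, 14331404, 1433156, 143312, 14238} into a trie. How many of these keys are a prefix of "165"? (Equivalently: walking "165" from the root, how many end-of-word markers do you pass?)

1

Walk "165" from the root; an end-of-word marker is hit whenever a stored word is a prefix of "165".
Prefixes of the query that are stored words: "16"
Count: 1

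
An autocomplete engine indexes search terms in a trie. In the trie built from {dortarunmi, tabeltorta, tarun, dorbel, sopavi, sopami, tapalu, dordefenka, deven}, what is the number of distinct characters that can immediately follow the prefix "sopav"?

The children of the "sopav" node are the distinct next characters among strings starting with "sopav".
Characters that immediately follow "sopav" among the stored strings: {i}.
That node has 1 child edge.

1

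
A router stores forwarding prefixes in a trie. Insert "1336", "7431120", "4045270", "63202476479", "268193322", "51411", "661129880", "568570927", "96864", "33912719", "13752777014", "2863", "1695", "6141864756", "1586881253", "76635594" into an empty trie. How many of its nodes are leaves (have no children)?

16

A leaf is a node with no children — equivalently, the end of a word that is not a proper prefix of any other stored word.
Those words: "1336", "13752777014", "1586881253", "1695", "268193322", "2863", "33912719", "4045270", "51411", "568570927", "6141864756", "63202476479", "661129880", "7431120", "76635594", "96864"
Leaf count: 16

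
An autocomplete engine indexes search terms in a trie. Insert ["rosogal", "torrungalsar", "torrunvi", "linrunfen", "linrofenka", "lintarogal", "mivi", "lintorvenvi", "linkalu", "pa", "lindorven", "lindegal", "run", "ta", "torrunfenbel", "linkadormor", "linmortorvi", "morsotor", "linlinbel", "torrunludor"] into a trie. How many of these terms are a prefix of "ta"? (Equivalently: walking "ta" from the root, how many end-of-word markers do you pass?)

Check each prefix of "ta" against the stored set — each match is an end-marker on the path.
Prefixes of the query that are stored words: "ta"
Count: 1

1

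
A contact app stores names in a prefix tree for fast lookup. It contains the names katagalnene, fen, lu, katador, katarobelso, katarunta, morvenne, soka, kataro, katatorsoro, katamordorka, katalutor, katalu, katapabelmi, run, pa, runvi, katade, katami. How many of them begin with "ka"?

Filter for entries beginning with "ka":
Words under "ka": katade, katador, katagalnene, katalu, katalutor, katami, katamordorka, katapabelmi, kataro, katarobelso, katarunta, katatorsoro
Count: 12

12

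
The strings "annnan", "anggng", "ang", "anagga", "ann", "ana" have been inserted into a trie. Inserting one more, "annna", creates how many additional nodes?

0

"annna" is already a full path in the trie; only an end-marker is added.
No new nodes are needed: 0.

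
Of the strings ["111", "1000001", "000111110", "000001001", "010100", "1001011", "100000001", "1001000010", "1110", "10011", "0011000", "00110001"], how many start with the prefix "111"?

2

Filter for entries beginning with "111":
Matches: "111", "1110"
Count: 2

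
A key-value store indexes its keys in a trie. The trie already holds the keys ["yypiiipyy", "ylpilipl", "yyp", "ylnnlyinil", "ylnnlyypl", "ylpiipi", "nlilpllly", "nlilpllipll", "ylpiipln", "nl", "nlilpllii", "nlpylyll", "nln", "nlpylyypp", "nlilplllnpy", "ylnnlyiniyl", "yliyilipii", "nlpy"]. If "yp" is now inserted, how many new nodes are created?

1

"y" is already a path in the trie; the remaining "p" must be added.
Each of the 1 remaining characters creates one node.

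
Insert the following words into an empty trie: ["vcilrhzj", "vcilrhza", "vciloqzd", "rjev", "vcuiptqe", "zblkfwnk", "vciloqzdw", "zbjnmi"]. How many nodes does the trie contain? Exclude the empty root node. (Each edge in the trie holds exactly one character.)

36

For each word, the new-node count is its length minus the longest prefix already in the trie:
  "vcilrhzj" → 8 new (v, c, i, l, r, h, z, j)
  "vcilrhza" → prefix "vcilrhz" already present; 1 new (a)
  "vciloqzd" → prefix "vcil" already present; 4 new (o, q, z, d)
  "rjev" → 4 new (r, j, e, v)
  "vcuiptqe" → prefix "vc" already present; 6 new (u, i, p, t, q, e)
  "zblkfwnk" → 8 new (z, b, l, k, f, w, n, k)
  "vciloqzdw" → prefix "vciloqzd" already present; 1 new (w)
  "zbjnmi" → prefix "zb" already present; 4 new (j, n, m, i)
Total nodes = 8 + 1 + 4 + 4 + 6 + 8 + 1 + 4 = 36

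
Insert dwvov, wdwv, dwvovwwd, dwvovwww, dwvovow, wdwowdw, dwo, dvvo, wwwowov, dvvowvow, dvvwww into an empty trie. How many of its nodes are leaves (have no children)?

9

A leaf is a node with no children — equivalently, the end of a word that is not a proper prefix of any other stored word.
Those words: "dvvowvow", "dvvwww", "dwo", "dwvovow", "dwvovwwd", "dwvovwww", "wdwowdw", "wdwv", "wwwowov"
Leaf count: 9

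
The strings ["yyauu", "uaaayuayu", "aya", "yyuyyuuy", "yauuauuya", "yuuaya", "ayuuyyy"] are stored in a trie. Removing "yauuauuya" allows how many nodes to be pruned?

8

Walk "yauuauuya" from the leaf back toward the root, removing each node that no remaining word uses.
The suffix "auuauuya" (8 nodes) is used only by "yauuauuya"; the node for "y" still has the child "y", so pruning stops there.
Nodes removed: 8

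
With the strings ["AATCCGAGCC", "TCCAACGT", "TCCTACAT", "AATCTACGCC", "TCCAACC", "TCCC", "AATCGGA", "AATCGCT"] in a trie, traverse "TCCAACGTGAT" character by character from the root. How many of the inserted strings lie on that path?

1

Walk "TCCAACGTGAT" from the root; an end-of-word marker is hit whenever a stored word is a prefix of "TCCAACGTGAT".
Prefixes of the query that are stored words: "TCCAACGT"
Count: 1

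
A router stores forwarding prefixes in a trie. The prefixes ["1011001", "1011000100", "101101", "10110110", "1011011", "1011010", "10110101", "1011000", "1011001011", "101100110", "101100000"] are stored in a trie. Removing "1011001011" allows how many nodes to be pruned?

A node on "1011001011"'s path can go only if nothing else ends at it or branches off below it.
The suffix "011" (3 nodes) is used only by "1011001011"; the node for "1011001" still has the child "1", so pruning stops there.
Nodes removed: 3

3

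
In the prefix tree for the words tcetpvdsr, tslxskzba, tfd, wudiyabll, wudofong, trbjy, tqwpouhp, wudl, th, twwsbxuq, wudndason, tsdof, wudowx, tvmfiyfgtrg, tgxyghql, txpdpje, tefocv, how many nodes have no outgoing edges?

Leaves are exactly the stored words that no other stored word extends.
Those words: "tcetpvdsr", "tefocv", "tfd", "tgxyghql", "th", "tqwpouhp", "trbjy", "tsdof", "tslxskzba", "tvmfiyfgtrg", "twwsbxuq", "txpdpje", "wudiyabll", "wudl", "wudndason", "wudofong", "wudowx"
Leaf count: 17

17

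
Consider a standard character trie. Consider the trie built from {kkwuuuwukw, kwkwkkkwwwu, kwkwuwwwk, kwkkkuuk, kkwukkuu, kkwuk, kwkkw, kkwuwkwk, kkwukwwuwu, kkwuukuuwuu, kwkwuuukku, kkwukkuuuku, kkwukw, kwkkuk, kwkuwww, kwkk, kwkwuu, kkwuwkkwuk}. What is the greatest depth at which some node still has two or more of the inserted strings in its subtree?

8

Look for the deepest trie node that still has at least two words in its subtree.
e.g. "kkwukkuu" and "kkwukkuuuku" share the prefix "kkwukkuu" of length 8; no pair shares a longer one.
Longest shared-prefix length: 8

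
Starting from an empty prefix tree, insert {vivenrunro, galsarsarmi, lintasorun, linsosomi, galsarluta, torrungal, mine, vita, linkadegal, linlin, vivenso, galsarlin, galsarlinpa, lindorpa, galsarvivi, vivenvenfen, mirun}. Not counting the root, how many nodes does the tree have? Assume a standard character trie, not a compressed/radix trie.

90

For each word, the new-node count is its length minus the longest prefix already in the trie:
  "vivenrunro" → 10 new (v, i, v, e, n, r, u, n, r, o)
  "galsarsarmi" → 11 new (g, a, l, s, a, r, s, a, r, m, i)
  "lintasorun" → 10 new (l, i, n, t, a, s, o, r, u, n)
  "linsosomi" → prefix "lin" already present; 6 new (s, o, s, o, m, i)
  "galsarluta" → prefix "galsar" already present; 4 new (l, u, t, a)
  "torrungal" → 9 new (t, o, r, r, u, n, g, a, l)
  "mine" → 4 new (m, i, n, e)
  "vita" → prefix "vi" already present; 2 new (t, a)
  "linkadegal" → prefix "lin" already present; 7 new (k, a, d, e, g, a, l)
  "linlin" → prefix "lin" already present; 3 new (l, i, n)
  "vivenso" → prefix "viven" already present; 2 new (s, o)
  "galsarlin" → prefix "galsarl" already present; 2 new (i, n)
  "galsarlinpa" → prefix "galsarlin" already present; 2 new (p, a)
  "lindorpa" → prefix "lin" already present; 5 new (d, o, r, p, a)
  "galsarvivi" → prefix "galsar" already present; 4 new (v, i, v, i)
  "vivenvenfen" → prefix "viven" already present; 6 new (v, e, n, f, e, n)
  "mirun" → prefix "mi" already present; 3 new (r, u, n)
Total nodes = 10 + 11 + 10 + 6 + 4 + 9 + 4 + 2 + 7 + 3 + 2 + 2 + 2 + 5 + 4 + 6 + 3 = 90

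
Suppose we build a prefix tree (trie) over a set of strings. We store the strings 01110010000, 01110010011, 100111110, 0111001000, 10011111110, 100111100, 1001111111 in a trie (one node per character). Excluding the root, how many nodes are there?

Trie structure (* marks end of a word):
(root)
├─ 0
│  └─ 1
│     └─ 1
│        └─ 1
│           └─ 0
│              └─ 0
│                 └─ 1
│                    └─ 0
│                       └─ 0
│                          ├─ 0 *
│                          │  └─ 0 *
│                          └─ 1
│                             └─ 1 *
└─ 1
   └─ 0
      └─ 0
         └─ 1
            └─ 1
               └─ 1
                  └─ 1
                     ├─ 0
                     │  └─ 0 *
                     └─ 1
                        ├─ 0 *
                        └─ 1
                           └─ 1 *
                              └─ 0 *
Counting every labelled node above: 27.

27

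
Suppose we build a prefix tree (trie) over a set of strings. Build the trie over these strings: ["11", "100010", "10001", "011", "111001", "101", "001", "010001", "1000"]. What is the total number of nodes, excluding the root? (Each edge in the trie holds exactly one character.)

Trie structure (* marks end of a word):
(root)
├─ 0
│  ├─ 0
│  │  └─ 1 *
│  └─ 1
│     ├─ 0
│     │  └─ 0
│     │     └─ 0
│     │        └─ 1 *
│     └─ 1 *
└─ 1
   ├─ 0
   │  ├─ 0
   │  │  └─ 0 *
   │  │     └─ 1 *
   │  │        └─ 0 *
   │  └─ 1 *
   └─ 1 *
      └─ 1
         └─ 0
            └─ 0
               └─ 1 *
Counting every labelled node above: 21.

21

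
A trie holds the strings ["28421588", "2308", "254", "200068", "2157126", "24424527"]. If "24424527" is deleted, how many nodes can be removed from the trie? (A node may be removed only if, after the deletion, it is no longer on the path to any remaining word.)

7

Walk "24424527" from the leaf back toward the root, removing each node that no remaining word uses.
The suffix "4424527" (7 nodes) is used only by "24424527"; the node for "2" still has the child "8", so pruning stops there.
Nodes removed: 7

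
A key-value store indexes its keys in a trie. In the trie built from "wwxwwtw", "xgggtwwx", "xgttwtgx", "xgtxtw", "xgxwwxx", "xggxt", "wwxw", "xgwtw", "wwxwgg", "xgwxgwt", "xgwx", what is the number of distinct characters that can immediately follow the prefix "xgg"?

Walk "xgg" from the root, arriving at one node.
Distinct next characters after "xgg": g, x.
That node has 2 child edges.

2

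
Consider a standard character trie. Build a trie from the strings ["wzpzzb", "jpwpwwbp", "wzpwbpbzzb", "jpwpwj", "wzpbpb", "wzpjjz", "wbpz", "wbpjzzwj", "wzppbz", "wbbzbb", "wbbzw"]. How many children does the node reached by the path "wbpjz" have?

Walk "wbpjz" from the root, arriving at one node.
Distinct next characters after "wbpjz": z.
That node has 1 child edge.

1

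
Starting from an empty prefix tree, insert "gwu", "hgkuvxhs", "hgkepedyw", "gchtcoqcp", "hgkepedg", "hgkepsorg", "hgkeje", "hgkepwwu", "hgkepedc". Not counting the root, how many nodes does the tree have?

36

Trie structure (* marks end of a word):
(root)
├─ g
│  ├─ c
│  │  └─ h
│  │     └─ t
│  │        └─ c
│  │           └─ o
│  │              └─ q
│  │                 └─ c
│  │                    └─ p *
│  └─ w
│     └─ u *
└─ h
   └─ g
      └─ k
         ├─ e
         │  ├─ j
         │  │  └─ e *
         │  └─ p
         │     ├─ e
         │     │  └─ d
         │     │     ├─ c *
         │     │     ├─ g *
         │     │     └─ y
         │     │        └─ w *
         │     ├─ s
         │     │  └─ o
         │     │     └─ r
         │     │        └─ g *
         │     └─ w
         │        └─ w
         │           └─ u *
         └─ u
            └─ v
               └─ x
                  └─ h
                     └─ s *
Counting every labelled node above: 36.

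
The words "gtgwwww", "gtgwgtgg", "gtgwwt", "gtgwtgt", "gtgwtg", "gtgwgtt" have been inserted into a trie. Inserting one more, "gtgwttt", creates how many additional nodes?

The longest prefix of "gtgwttt" already in the trie is "gtgwt" (length 5).
So 7 − 5 = 2 new nodes.

2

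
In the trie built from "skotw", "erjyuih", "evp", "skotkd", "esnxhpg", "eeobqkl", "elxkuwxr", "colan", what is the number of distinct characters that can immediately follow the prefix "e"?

5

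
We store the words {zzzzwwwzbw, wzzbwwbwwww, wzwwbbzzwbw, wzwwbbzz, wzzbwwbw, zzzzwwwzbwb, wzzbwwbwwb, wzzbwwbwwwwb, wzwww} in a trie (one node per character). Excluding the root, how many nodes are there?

34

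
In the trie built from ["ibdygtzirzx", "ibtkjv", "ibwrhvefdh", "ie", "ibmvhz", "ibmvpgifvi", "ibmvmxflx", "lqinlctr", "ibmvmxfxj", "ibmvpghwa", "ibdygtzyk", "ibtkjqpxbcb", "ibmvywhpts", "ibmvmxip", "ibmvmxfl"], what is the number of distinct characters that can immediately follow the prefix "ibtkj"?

Follow the path "ibtkj" to its node, then look at its outgoing edges.
Characters that immediately follow "ibtkj" among the stored strings: {q, v}.
That node has 2 child edges.

2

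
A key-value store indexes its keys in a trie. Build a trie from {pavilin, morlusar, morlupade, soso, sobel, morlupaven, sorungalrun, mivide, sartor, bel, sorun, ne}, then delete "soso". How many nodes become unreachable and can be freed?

2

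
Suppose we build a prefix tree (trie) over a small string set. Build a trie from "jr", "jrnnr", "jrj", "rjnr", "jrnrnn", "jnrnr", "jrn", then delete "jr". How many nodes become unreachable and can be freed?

0

A node on "jr"'s path can go only if nothing else ends at it or branches off below it.
Every node on "jr" is still needed (e.g. by "jrnnr"), so nothing is freed.
Nodes removed: 0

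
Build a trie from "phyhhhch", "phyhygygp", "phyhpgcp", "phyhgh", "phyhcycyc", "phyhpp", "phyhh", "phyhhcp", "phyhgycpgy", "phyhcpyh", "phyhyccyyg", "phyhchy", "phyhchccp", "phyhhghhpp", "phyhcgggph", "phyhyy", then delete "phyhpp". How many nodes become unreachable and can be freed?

A node on "phyhpp"'s path can go only if nothing else ends at it or branches off below it.
The suffix "p" (1 node) is used only by "phyhpp"; the node for "phyhp" still has the child "g", so pruning stops there.
Nodes removed: 1

1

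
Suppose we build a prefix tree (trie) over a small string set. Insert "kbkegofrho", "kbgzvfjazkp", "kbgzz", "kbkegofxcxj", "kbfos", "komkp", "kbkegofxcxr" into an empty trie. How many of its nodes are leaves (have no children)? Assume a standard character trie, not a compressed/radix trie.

7

A leaf is a node with no children — equivalently, the end of a word that is not a proper prefix of any other stored word.
Those words: "kbfos", "kbgzvfjazkp", "kbgzz", "kbkegofrho", "kbkegofxcxj", "kbkegofxcxr", "komkp"
Leaf count: 7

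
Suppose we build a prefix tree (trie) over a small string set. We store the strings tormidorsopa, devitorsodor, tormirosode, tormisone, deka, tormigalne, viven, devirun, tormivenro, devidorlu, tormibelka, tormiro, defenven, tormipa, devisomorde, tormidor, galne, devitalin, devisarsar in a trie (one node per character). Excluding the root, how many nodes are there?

Trace insertions, counting only characters that open a new branch:
  "tormidorsopa" → 12 new (t, o, r, m, i, d, o, r, s, o, p, a)
  "devitorsodor" → 12 new (d, e, v, i, t, o, r, s, o, d, o, r)
  "tormirosode" → prefix "tormi" already present; 6 new (r, o, s, o, d, e)
  "tormisone" → prefix "tormi" already present; 4 new (s, o, n, e)
  "deka" → prefix "de" already present; 2 new (k, a)
  "tormigalne" → prefix "tormi" already present; 5 new (g, a, l, n, e)
  "viven" → 5 new (v, i, v, e, n)
  "devirun" → prefix "devi" already present; 3 new (r, u, n)
  "tormivenro" → prefix "tormi" already present; 5 new (v, e, n, r, o)
  "devidorlu" → prefix "devi" already present; 5 new (d, o, r, l, u)
  "tormibelka" → prefix "tormi" already present; 5 new (b, e, l, k, a)
  "tormiro" → prefix "tormiro" already present; 0 new (none)
  "defenven" → prefix "de" already present; 6 new (f, e, n, v, e, n)
  "tormipa" → prefix "tormi" already present; 2 new (p, a)
  "devisomorde" → prefix "devi" already present; 7 new (s, o, m, o, r, d, e)
  "tormidor" → prefix "tormidor" already present; 0 new (none)
  "galne" → 5 new (g, a, l, n, e)
  "devitalin" → prefix "devit" already present; 4 new (a, l, i, n)
  "devisarsar" → prefix "devis" already present; 5 new (a, r, s, a, r)
Total nodes = 12 + 12 + 6 + 4 + 2 + 5 + 5 + 3 + 5 + 5 + 5 + 0 + 6 + 2 + 7 + 0 + 5 + 4 + 5 = 93

93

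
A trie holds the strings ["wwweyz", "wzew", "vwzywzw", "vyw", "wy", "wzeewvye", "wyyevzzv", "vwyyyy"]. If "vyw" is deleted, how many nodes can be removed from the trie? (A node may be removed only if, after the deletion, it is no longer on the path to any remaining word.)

A node on "vyw"'s path can go only if nothing else ends at it or branches off below it.
The suffix "yw" (2 nodes) is used only by "vyw"; the node for "v" still has the child "w", so pruning stops there.
Nodes removed: 2

2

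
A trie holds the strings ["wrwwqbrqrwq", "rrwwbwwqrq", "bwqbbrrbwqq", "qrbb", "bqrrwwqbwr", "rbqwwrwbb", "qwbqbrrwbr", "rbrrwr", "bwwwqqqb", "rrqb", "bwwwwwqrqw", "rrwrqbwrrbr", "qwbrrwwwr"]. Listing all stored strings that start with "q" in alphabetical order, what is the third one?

qwbrrwwwr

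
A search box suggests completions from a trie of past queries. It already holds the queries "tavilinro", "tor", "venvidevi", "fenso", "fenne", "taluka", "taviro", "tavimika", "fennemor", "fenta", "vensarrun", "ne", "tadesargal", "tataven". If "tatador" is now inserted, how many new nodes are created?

3

Walking "tatador" from the root, the first 4 characters ("tata") follow existing edges; "d" is the first miss.
So 7 − 4 = 3 new nodes.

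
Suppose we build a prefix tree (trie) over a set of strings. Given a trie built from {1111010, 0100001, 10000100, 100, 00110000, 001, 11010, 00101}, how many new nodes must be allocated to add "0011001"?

Walking "0011001" from the root, the first 6 characters ("001100") follow existing edges; "1" is the first miss.
Each of the 1 remaining characters creates one node.

1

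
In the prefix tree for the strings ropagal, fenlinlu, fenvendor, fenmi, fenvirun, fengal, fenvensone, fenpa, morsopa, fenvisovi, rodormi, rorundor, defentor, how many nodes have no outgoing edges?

Leaves are exactly the stored words that no other stored word extends.
Those words: "defentor", "fengal", "fenlinlu", "fenmi", "fenpa", "fenvendor", "fenvensone", "fenvirun", "fenvisovi", "morsopa", "rodormi", "ropagal", "rorundor"
Leaf count: 13

13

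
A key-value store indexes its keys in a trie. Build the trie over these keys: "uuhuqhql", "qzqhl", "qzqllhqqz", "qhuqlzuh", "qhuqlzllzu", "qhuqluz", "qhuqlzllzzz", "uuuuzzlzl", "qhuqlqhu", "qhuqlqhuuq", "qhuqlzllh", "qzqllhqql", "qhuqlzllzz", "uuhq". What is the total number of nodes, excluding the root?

49

Count nodes per top-level branch (shared prefixes stored once):
  'q'-branch (qhuqlqhu, qhuqlqhuuq, qhuqluz, qhuqlzllh, qhuqlzllzu, qhuqlzllzz, qhuqlzllzzz, qhuqlzuh, qzqhl, qzqllhqql, qzqllhqqz): 33 nodes
  'u'-branch (uuhq, uuhuqhql, uuuuzzlzl): 16 nodes
Sum: 49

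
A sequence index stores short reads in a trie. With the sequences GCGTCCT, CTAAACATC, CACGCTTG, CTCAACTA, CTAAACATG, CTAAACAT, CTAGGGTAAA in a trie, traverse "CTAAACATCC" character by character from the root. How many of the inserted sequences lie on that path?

Check each prefix of "CTAAACATCC" against the stored set — each match is an end-marker on the path.
Prefixes of the query that are stored words: "CTAAACAT", "CTAAACATC"
Count: 2

2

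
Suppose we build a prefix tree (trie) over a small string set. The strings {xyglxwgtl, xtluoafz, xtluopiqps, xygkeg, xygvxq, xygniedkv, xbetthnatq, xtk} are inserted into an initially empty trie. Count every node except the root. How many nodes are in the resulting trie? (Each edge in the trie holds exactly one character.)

Count nodes per top-level branch (shared prefixes stored once):
  'x'-branch (xbetthnatq, xtk, xtluoafz, xtluopiqps, xygkeg, xyglxwgtl, xygniedkv, xygvxq): 43 nodes
Sum: 43

43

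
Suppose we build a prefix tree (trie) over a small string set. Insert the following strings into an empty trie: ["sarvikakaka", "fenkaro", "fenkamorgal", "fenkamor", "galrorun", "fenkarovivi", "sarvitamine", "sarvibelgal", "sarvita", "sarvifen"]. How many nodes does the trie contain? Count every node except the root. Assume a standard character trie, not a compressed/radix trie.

Trace insertions, counting only characters that open a new branch:
  "sarvikakaka" → 11 new (s, a, r, v, i, k, a, k, a, k, a)
  "fenkaro" → 7 new (f, e, n, k, a, r, o)
  "fenkamorgal" → prefix "fenka" already present; 6 new (m, o, r, g, a, l)
  "fenkamor" → prefix "fenkamor" already present; 0 new (none)
  "galrorun" → 8 new (g, a, l, r, o, r, u, n)
  "fenkarovivi" → prefix "fenkaro" already present; 4 new (v, i, v, i)
  "sarvitamine" → prefix "sarvi" already present; 6 new (t, a, m, i, n, e)
  "sarvibelgal" → prefix "sarvi" already present; 6 new (b, e, l, g, a, l)
  "sarvita" → prefix "sarvita" already present; 0 new (none)
  "sarvifen" → prefix "sarvi" already present; 3 new (f, e, n)
Total nodes = 11 + 7 + 6 + 0 + 8 + 4 + 6 + 6 + 0 + 3 = 51

51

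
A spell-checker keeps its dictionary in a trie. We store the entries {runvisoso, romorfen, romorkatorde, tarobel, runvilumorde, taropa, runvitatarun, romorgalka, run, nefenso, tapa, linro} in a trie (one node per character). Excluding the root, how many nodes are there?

Count nodes per top-level branch (shared prefixes stored once):
  'l'-branch (linro): 5 nodes
  'n'-branch (nefenso): 7 nodes
  'r'-branch (romorfen, romorgalka, romorkatorde, run, runvilumorde, runvisoso, runvitatarun): 42 nodes
  't'-branch (tapa, tarobel, taropa): 11 nodes
Sum: 65

65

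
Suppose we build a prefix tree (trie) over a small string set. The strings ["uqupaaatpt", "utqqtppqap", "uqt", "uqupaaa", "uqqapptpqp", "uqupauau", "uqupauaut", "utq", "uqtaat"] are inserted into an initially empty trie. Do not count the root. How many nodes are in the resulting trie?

For each word, the new-node count is its length minus the longest prefix already in the trie:
  "uqupaaatpt" → 10 new (u, q, u, p, a, a, a, t, p, t)
  "utqqtppqap" → prefix "u" already present; 9 new (t, q, q, t, p, p, q, a, p)
  "uqt" → prefix "uq" already present; 1 new (t)
  "uqupaaa" → prefix "uqupaaa" already present; 0 new (none)
  "uqqapptpqp" → prefix "uq" already present; 8 new (q, a, p, p, t, p, q, p)
  "uqupauau" → prefix "uqupa" already present; 3 new (u, a, u)
  "uqupauaut" → prefix "uqupauau" already present; 1 new (t)
  "utq" → prefix "utq" already present; 0 new (none)
  "uqtaat" → prefix "uqt" already present; 3 new (a, a, t)
Total nodes = 10 + 9 + 1 + 0 + 8 + 3 + 1 + 0 + 3 = 35

35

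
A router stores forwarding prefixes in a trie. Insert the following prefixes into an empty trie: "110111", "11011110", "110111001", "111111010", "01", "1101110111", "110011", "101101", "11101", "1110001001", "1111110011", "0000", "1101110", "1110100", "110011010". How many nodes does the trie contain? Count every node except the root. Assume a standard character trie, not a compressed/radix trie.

Insert word by word; a character creates a node only if that edge doesn't already exist:
  "110111" → 6 new (1, 1, 0, 1, 1, 1)
  "11011110" → prefix "110111" already present; 2 new (1, 0)
  "110111001" → prefix "110111" already present; 3 new (0, 0, 1)
  "111111010" → prefix "11" already present; 7 new (1, 1, 1, 1, 0, 1, 0)
  "01" → 2 new (0, 1)
  "1101110111" → prefix "1101110" already present; 3 new (1, 1, 1)
  "110011" → prefix "110" already present; 3 new (0, 1, 1)
  "101101" → prefix "1" already present; 5 new (0, 1, 1, 0, 1)
  "11101" → prefix "111" already present; 2 new (0, 1)
  "1110001001" → prefix "1110" already present; 6 new (0, 0, 1, 0, 0, 1)
  "1111110011" → prefix "1111110" already present; 3 new (0, 1, 1)
  "0000" → prefix "0" already present; 3 new (0, 0, 0)
  "1101110" → prefix "1101110" already present; 0 new (none)
  "1110100" → prefix "11101" already present; 2 new (0, 0)
  "110011010" → prefix "110011" already present; 3 new (0, 1, 0)
Total nodes = 6 + 2 + 3 + 7 + 2 + 3 + 3 + 5 + 2 + 6 + 3 + 3 + 0 + 2 + 3 = 50

50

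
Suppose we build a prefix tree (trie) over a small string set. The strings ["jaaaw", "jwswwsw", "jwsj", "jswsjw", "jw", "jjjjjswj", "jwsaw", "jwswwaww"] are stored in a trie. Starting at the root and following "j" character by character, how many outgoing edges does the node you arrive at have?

4

Walk "j" from the root, arriving at one node.
Distinct next characters after "j": a, j, s, w.
That node has 4 child edges.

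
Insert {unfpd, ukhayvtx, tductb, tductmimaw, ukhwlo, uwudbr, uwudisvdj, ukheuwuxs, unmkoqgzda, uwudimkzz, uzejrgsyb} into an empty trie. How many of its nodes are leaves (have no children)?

A leaf is a node with no children — equivalently, the end of a word that is not a proper prefix of any other stored word.
Those words: "tductb", "tductmimaw", "ukhayvtx", "ukheuwuxs", "ukhwlo", "unfpd", "unmkoqgzda", "uwudbr", "uwudimkzz", "uwudisvdj", "uzejrgsyb"
Leaf count: 11

11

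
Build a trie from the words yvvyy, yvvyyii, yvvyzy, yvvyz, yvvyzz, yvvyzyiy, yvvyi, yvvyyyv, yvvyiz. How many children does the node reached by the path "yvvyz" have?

Follow the path "yvvyz" to its node, then look at its outgoing edges.
Characters that immediately follow "yvvyz" among the stored strings: {y, z}.
That node has 2 child edges.

2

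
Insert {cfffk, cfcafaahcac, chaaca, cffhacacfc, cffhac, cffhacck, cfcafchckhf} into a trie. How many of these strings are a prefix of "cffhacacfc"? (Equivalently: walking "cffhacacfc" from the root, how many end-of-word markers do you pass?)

Check each prefix of "cffhacacfc" against the stored set — each match is an end-marker on the path.
Prefixes of the query that are stored words: "cffhac", "cffhacacfc"
Count: 2

2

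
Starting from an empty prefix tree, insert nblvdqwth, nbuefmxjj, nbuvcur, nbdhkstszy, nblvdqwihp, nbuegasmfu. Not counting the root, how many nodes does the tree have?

Trace insertions, counting only characters that open a new branch:
  "nblvdqwth" → 9 new (n, b, l, v, d, q, w, t, h)
  "nbuefmxjj" → prefix "nb" already present; 7 new (u, e, f, m, x, j, j)
  "nbuvcur" → prefix "nbu" already present; 4 new (v, c, u, r)
  "nbdhkstszy" → prefix "nb" already present; 8 new (d, h, k, s, t, s, z, y)
  "nblvdqwihp" → prefix "nblvdqw" already present; 3 new (i, h, p)
  "nbuegasmfu" → prefix "nbue" already present; 6 new (g, a, s, m, f, u)
Total nodes = 9 + 7 + 4 + 8 + 3 + 6 = 37

37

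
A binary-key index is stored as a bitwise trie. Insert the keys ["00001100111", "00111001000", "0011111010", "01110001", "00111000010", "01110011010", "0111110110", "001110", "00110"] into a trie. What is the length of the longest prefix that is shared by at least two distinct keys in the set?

7

The deepest shared node is where two words last agree before diverging.
e.g. "00111000010" and "00111001000" share the prefix "0011100" of length 7; no pair shares a longer one.
Longest shared-prefix length: 7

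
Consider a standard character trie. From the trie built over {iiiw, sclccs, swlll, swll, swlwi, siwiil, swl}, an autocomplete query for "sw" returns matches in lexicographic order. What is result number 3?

swlll

DFS of the "sw" subtree visits, in order: "swl", "swll", "swlll", "swlwi"
Position 3: swlll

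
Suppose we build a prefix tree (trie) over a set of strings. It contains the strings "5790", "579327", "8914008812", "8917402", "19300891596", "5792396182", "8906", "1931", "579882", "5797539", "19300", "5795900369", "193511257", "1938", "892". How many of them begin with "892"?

Walk to "892"; the words in its subtree are exactly those with that prefix.
Words under "892": 892
Count: 1

1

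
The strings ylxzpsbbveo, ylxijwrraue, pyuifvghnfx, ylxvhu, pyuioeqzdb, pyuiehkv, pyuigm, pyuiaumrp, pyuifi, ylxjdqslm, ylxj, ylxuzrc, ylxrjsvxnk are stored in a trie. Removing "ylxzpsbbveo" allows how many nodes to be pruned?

After clearing the end-marker at "ylxzpsbbveo", prune upward until reaching a node still needed by another word.
The suffix "zpsbbveo" (8 nodes) is used only by "ylxzpsbbveo"; the node for "ylx" still has the child "i", so pruning stops there.
Nodes removed: 8

8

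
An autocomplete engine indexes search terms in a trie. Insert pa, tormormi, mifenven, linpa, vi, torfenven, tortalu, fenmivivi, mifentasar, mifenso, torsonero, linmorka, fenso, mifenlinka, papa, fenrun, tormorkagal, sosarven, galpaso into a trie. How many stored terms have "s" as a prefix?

Filter for entries beginning with "s":
Matches: "sosarven"
Count: 1

1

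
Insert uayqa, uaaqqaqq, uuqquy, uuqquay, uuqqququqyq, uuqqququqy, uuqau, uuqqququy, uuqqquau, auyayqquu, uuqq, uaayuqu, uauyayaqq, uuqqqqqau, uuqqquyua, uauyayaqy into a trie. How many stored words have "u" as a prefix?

Traverse to the node for "u", then collect every word in that subtree.
Words under "u": uaaqqaqq, uaayuqu, uauyayaqq, uauyayaqy, uayqa, uuqau, uuqq, uuqqqqqau, uuqqquau, uuqqququqy, uuqqququqyq, uuqqququy, uuqqquyua, uuqquay, uuqquy
Count: 15

15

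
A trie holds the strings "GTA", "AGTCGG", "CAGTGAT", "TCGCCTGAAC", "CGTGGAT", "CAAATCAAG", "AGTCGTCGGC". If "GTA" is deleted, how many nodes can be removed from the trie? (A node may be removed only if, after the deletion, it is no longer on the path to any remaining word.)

Walk "GTA" from the leaf back toward the root, removing each node that no remaining word uses.
No other word shares any prefix with "GTA", so all 3 of its nodes go.
Nodes removed: 3

3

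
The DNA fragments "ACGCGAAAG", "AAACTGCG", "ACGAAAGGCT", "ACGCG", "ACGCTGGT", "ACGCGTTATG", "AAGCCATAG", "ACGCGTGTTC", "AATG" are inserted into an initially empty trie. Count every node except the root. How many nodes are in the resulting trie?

Insert word by word; a character creates a node only if that edge doesn't already exist:
  "ACGCGAAAG" → 9 new (A, C, G, C, G, A, A, A, G)
  "AAACTGCG" → prefix "A" already present; 7 new (A, A, C, T, G, C, G)
  "ACGAAAGGCT" → prefix "ACG" already present; 7 new (A, A, A, G, G, C, T)
  "ACGCG" → prefix "ACGCG" already present; 0 new (none)
  "ACGCTGGT" → prefix "ACGC" already present; 4 new (T, G, G, T)
  "ACGCGTTATG" → prefix "ACGCG" already present; 5 new (T, T, A, T, G)
  "AAGCCATAG" → prefix "AA" already present; 7 new (G, C, C, A, T, A, G)
  "ACGCGTGTTC" → prefix "ACGCGT" already present; 4 new (G, T, T, C)
  "AATG" → prefix "AA" already present; 2 new (T, G)
Total nodes = 9 + 7 + 7 + 0 + 4 + 5 + 7 + 4 + 2 = 45

45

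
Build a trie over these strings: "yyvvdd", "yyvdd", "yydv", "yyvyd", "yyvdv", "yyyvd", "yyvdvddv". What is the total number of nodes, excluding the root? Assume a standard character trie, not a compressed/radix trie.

19

Count nodes per top-level branch (shared prefixes stored once):
  'y'-branch (yydv, yyvdd, yyvdv, yyvdvddv, yyvvdd, yyvyd, yyyvd): 19 nodes
Sum: 19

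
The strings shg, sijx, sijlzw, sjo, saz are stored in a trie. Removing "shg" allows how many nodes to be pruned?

A node on "shg"'s path can go only if nothing else ends at it or branches off below it.
The suffix "hg" (2 nodes) is used only by "shg"; the node for "s" still has the child "i", so pruning stops there.
Nodes removed: 2

2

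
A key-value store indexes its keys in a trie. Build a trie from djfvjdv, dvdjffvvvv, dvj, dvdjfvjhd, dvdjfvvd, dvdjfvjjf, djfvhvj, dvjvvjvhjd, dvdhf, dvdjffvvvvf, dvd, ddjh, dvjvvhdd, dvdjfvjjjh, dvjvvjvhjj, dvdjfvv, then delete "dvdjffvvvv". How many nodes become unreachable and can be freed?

0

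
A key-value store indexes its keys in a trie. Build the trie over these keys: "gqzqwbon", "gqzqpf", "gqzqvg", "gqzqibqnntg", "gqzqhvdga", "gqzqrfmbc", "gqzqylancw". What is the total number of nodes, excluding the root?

35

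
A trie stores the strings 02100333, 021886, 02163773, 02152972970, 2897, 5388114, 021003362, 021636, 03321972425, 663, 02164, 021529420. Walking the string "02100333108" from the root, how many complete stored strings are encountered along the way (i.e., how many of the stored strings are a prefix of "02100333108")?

Walk "02100333108" from the root; an end-of-word marker is hit whenever a stored word is a prefix of "02100333108".
Prefixes of the query that are stored words: "02100333"
Count: 1

1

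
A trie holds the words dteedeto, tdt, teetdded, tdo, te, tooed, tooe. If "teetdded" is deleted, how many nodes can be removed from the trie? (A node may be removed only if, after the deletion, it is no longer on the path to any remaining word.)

After clearing the end-marker at "teetdded", prune upward until reaching a node still needed by another word.
The suffix "etdded" (6 nodes) is used only by "teetdded"; "te" is itself a stored word, so pruning stops there.
Nodes removed: 6

6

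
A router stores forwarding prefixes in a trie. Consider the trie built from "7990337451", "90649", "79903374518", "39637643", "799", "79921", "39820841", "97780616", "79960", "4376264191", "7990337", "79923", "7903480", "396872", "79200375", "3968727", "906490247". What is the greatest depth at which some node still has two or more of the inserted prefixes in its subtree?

Equivalently: take the maximum, over all pairs, of their longest common prefix length.
"7990337451" and "79903374518" agree on "7990337451" (10 characters) before diverging; nothing deeper is shared.
Longest shared-prefix length: 10

10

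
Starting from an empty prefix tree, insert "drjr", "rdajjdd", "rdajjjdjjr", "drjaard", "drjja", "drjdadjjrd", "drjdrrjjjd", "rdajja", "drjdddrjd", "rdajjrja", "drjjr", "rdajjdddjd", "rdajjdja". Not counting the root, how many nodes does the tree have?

Trace insertions, counting only characters that open a new branch:
  "drjr" → 4 new (d, r, j, r)
  "rdajjdd" → 7 new (r, d, a, j, j, d, d)
  "rdajjjdjjr" → prefix "rdajj" already present; 5 new (j, d, j, j, r)
  "drjaard" → prefix "drj" already present; 4 new (a, a, r, d)
  "drjja" → prefix "drj" already present; 2 new (j, a)
  "drjdadjjrd" → prefix "drj" already present; 7 new (d, a, d, j, j, r, d)
  "drjdrrjjjd" → prefix "drjd" already present; 6 new (r, r, j, j, j, d)
  "rdajja" → prefix "rdajj" already present; 1 new (a)
  "drjdddrjd" → prefix "drjd" already present; 5 new (d, d, r, j, d)
  "rdajjrja" → prefix "rdajj" already present; 3 new (r, j, a)
  "drjjr" → prefix "drjj" already present; 1 new (r)
  "rdajjdddjd" → prefix "rdajjdd" already present; 3 new (d, j, d)
  "rdajjdja" → prefix "rdajjd" already present; 2 new (j, a)
Total nodes = 4 + 7 + 5 + 4 + 2 + 7 + 6 + 1 + 5 + 3 + 1 + 3 + 2 = 50

50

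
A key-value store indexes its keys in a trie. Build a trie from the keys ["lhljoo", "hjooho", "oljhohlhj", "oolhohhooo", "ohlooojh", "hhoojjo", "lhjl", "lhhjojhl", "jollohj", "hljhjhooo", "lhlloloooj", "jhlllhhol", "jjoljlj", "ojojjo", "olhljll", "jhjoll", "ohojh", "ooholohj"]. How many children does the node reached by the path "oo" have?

Walk "oo" from the root, arriving at one node.
Distinct next characters after "oo": h, l.
That node has 2 child edges.

2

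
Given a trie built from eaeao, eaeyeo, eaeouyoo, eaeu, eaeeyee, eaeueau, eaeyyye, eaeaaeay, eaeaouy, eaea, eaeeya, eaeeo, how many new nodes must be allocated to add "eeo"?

The longest prefix of "eeo" already in the trie is "e" (length 1).
So 3 − 1 = 2 new nodes.

2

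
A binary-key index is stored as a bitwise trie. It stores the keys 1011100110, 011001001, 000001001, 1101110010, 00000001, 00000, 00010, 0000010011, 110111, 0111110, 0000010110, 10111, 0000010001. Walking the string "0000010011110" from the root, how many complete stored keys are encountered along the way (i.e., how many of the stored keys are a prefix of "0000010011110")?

3

Walk "0000010011110" from the root; an end-of-word marker is hit whenever a stored word is a prefix of "0000010011110".
Prefixes of the query that are stored words: "00000", "000001001", "0000010011"
Count: 3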